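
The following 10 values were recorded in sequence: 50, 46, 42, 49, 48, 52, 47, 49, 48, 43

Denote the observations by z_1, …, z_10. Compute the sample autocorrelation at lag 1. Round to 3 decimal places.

Mean z̄ = (50 + 46 + 42 + 49 + 48 + 52 + 47 + 49 + 48 + 43)/10 = 47.4000
Numerator Σ_{t=1}^{9}(z_t−z̄)(z_{t+1}−z̄) = -5.1600
Denominator Σ(z_t−z̄)² = 84.4000
r_1 = -5.1600 / 84.4000 = -0.061

-0.061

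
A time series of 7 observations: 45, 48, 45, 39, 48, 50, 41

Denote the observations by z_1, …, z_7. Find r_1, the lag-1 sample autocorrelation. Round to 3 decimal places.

Mean z̄ = (45 + 48 + 45 + 39 + 48 + 50 + 41)/7 = 45.1429
Deviations from mean: -0.1429, 2.8571, -0.1429, -6.1429, 2.8571, 4.8571, -4.1429
Numerator Σ_{t=1}^{6}(z_t−z̄)(z_{t+1}−z̄) = -23.7347
Denominator Σ(z_t−z̄)² = 94.8571
r_1 = -23.7347 / 94.8571 = -0.250

-0.250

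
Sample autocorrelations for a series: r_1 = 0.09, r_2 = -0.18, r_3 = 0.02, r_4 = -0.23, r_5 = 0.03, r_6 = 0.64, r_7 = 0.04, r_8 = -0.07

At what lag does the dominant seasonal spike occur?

6

The largest autocorrelation is r_6 = 0.64; the remaining lags stay at or below 0.09.
The dominant spike at lag 6 indicates a seasonal period of 6.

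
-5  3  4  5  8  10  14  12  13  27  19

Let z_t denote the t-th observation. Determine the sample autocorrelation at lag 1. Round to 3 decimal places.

Mean z̄ = (-5 + 3 + 4 + 5 + 8 + 10 + 14 + 12 + 13 + 27 + 19)/11 = 10.0000
Numerator Σ_{t=1}^{10}(z_t−z̄)(z_{t+1}−z̄) = 405.0000
Denominator Σ(z_t−z̄)² = 738.0000
r_1 = 405.0000 / 738.0000 = 0.549

0.549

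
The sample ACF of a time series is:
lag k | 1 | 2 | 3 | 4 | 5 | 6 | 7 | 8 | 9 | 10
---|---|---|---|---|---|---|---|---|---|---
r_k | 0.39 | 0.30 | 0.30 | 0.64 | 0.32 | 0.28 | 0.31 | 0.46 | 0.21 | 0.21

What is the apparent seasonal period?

The largest autocorrelation is r_4 = 0.64, with a weaker echo at lag 8 (0.46); the remaining lags stay at or below 0.39. The elevated value at lag 1 (0.39), dropping to 0.30 at lag 2, reflects decaying short-term dependence rather than seasonality.
The dominant spike at lag 4 indicates a seasonal period of 4.

4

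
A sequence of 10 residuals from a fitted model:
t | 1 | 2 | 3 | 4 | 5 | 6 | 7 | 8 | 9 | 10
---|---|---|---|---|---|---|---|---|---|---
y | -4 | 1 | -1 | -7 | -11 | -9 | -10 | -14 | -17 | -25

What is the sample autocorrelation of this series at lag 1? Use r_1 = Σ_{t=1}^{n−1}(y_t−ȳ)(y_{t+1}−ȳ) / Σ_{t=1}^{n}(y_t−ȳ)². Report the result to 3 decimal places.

Mean ȳ = (-4 + 1 − 1 − 7 − 11 − 9 − 10 − 14 − 17 − 25)/10 = -9.7000
Numerator Σ_{t=1}^{9}(y_t−ȳ)(y_{t+1}−ȳ) = 317.3100
Denominator Σ(y_t−ȳ)² = 538.1000
r_1 = 317.3100 / 538.1000 = 0.590

0.590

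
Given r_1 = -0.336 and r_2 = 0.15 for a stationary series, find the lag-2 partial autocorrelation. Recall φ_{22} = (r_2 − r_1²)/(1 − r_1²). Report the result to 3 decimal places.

0.042

φ_{22} = (r_2 − r_1²) / (1 − r_1²)
r_1² = (-0.336)² = 0.112896
Numerator = 0.15 − 0.1129 = 0.0371; denominator = 1 − 0.1129 = 0.8871
φ_{22} = 0.0371 / 0.8871 = 0.042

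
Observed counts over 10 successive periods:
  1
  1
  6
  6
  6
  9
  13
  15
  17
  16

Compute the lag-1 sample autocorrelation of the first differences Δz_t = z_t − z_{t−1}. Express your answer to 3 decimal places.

First differences Δz: 0, 5, 0, 0, 3, 4, 2, 2, -1
Mean of differences = 1.6667
Numerator Σ(Δz_t−Δz̄)(Δz_{t+1}−Δz̄) = -7.4444
Denominator Σ(Δz_t−Δz̄)² = 34.0000
r_1(Δz) = -7.4444 / 34.0000 = -0.219

-0.219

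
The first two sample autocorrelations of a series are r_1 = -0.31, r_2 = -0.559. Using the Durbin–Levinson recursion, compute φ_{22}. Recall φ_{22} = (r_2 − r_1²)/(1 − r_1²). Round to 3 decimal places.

-0.725

φ_{22} = (r_2 − r_1²) / (1 − r_1²)
r_1² = (-0.31)² = 0.0961
Numerator = -0.559 − 0.0961 = -0.6551; denominator = 1 − 0.0961 = 0.9039
φ_{22} = -0.6551 / 0.9039 = -0.725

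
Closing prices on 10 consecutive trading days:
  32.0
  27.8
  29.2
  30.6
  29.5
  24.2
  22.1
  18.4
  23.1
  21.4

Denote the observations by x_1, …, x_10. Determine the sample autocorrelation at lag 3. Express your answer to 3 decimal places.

0.038

Mean x̄ = (32.0 + 27.8 + 29.2 + 30.6 + 29.5 + 24.2 + 22.1 + 18.4 + 23.1 + 21.4)/10 = 25.8300
Σ(x_t−x̄)(x_{t+3}−x̄) = (29.4309) + (7.2299) + (-5.4931) + (-17.7921) + (-27.2681) + (4.4499) + (16.5239) = 7.0813
Denominator Σ(x_t−x̄)² = 188.3810
r_3 = 7.0813 / 188.3810 = 0.038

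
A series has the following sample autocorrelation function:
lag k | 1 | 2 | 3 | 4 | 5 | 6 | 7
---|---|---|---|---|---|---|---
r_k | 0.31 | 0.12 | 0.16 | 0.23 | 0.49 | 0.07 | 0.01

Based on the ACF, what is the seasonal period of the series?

5

The largest autocorrelation is r_5 = 0.49; the remaining lags stay at or below 0.31. The elevated value at lag 1 (0.31), dropping to 0.12 at lag 2, reflects decaying short-term dependence rather than seasonality.
The dominant spike at lag 5 indicates a seasonal period of 5.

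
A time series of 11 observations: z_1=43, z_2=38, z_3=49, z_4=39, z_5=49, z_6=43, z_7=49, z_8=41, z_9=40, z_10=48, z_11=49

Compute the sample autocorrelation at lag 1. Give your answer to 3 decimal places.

Mean z̄ = (43 + 38 + 49 + 39 + 49 + 43 + 49 + 41 + 40 + 48 + 49)/11 = 44.3636
Numerator Σ_{t=1}^{10}(z_t−z̄)(z_{t+1}−z̄) = -83.1322
Denominator Σ(z_t−z̄)² = 202.5455
r_1 = -83.1322 / 202.5455 = -0.410

-0.410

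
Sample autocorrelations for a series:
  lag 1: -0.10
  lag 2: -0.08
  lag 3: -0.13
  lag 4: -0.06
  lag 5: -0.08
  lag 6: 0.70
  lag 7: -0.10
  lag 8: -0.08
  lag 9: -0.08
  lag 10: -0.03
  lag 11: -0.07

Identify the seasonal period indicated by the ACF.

The largest autocorrelation is r_6 = 0.70; the remaining lags stay at or below -0.03.
The dominant spike at lag 6 indicates a seasonal period of 6.

6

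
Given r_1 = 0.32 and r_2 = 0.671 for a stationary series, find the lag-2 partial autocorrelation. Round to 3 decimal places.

0.633

φ_{22} = (r_2 − r_1²) / (1 − r_1²)
r_1² = (0.32)² = 0.1024
Numerator = 0.671 − 0.1024 = 0.5686; denominator = 1 − 0.1024 = 0.8976
φ_{22} = 0.5686 / 0.8976 = 0.633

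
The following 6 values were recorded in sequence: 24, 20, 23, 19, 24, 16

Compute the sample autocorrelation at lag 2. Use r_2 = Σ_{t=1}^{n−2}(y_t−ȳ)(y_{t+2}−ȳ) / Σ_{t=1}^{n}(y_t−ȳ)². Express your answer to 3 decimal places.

Mean ȳ = (24 + 20 + 23 + 19 + 24 + 16)/6 = 21.0000
Deviations from mean: 3.0000, -1.0000, 2.0000, -2.0000, 3.0000, -5.0000
Σ(y_t−ȳ)(y_{t+2}−ȳ) = (6.0000) + (2.0000) + (6.0000) + (10.0000) = 24.0000
Denominator Σ(y_t−ȳ)² = 52.0000
r_2 = 24.0000 / 52.0000 = 0.462

0.462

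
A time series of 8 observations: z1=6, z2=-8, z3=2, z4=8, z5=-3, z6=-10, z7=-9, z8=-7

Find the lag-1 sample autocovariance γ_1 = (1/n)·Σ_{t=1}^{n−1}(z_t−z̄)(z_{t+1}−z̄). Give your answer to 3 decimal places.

6.451

Mean z̄ = (6 − 8 + 2 + 8 − 3 − 10 − 9 − 7)/8 = -2.6250
Σ_{t=1}^{7}(z_t−z̄)(z_{t+1}−z̄) = 51.6094
γ_1 = 51.6094 / 8 = 6.451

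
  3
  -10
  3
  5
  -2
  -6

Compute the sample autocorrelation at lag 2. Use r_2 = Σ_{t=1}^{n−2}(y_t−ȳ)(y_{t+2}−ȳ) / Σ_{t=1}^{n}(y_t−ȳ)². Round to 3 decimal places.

Mean ȳ = (3 − 10 + 3 + 5 − 2 − 6)/6 = -1.1667
Deviations from mean: 4.1667, -8.8333, 4.1667, 6.1667, -0.8333, -4.8333
Numerator Σ_{t=1}^{4}(y_t−ȳ)(y_{t+2}−ȳ) = -70.3889
Denominator Σ(y_t−ȳ)² = 174.8333
r_2 = -70.3889 / 174.8333 = -0.403

-0.403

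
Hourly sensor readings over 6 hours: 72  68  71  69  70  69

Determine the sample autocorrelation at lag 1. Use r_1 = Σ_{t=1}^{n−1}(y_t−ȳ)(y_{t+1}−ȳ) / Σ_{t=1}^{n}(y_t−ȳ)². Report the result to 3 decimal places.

Mean ȳ = (72 + 68 + 71 + 69 + 70 + 69)/6 = 69.8333
Deviations from mean: 2.1667, -1.8333, 1.1667, -0.8333, 0.1667, -0.8333
Numerator Σ_{t=1}^{5}(y_t−ȳ)(y_{t+1}−ȳ) = -7.3611
Denominator Σ(y_t−ȳ)² = 10.8333
r_1 = -7.3611 / 10.8333 = -0.679

-0.679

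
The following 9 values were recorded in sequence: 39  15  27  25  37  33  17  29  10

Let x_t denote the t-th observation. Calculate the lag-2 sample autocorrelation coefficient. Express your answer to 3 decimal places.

0.119

Mean x̄ = (39 + 15 + 27 + 25 + 37 + 33 + 17 + 29 + 10)/9 = 25.7778
Numerator Σ_{t=1}^{7}(x_t−x̄)(x_{t+2}−x̄) = 95.9012
Denominator Σ(x_t−x̄)² = 807.5556
r_2 = 95.9012 / 807.5556 = 0.119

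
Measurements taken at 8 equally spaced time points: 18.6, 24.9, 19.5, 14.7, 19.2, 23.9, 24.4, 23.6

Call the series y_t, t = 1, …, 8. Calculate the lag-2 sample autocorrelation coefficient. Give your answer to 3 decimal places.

-0.371

Mean ȳ = (18.6 + 24.9 + 19.5 + 14.7 + 19.2 + 23.9 + 24.4 + 23.6)/8 = 21.1000
Deviations from mean: -2.5000, 3.8000, -1.6000, -6.4000, -1.9000, 2.8000, 3.3000, 2.5000
Numerator Σ_{t=1}^{6}(y_t−ȳ)(y_{t+2}−ȳ) = -34.4700
Denominator Σ(y_t−ȳ)² = 92.8000
r_2 = -34.4700 / 92.8000 = -0.371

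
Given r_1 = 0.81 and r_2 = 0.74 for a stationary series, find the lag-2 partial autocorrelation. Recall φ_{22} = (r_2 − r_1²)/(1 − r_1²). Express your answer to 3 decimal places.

φ_{22} = (r_2 − r_1²) / (1 − r_1²)
r_1² = (0.81)² = 0.6561
Numerator = 0.74 − 0.6561 = 0.0839; denominator = 1 − 0.6561 = 0.3439
φ_{22} = 0.0839 / 0.3439 = 0.244

0.244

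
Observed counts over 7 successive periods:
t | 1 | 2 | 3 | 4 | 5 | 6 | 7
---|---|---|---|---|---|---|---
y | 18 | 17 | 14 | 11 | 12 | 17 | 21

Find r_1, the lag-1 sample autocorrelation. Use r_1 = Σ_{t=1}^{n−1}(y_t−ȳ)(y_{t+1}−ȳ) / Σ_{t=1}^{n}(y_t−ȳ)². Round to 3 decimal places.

Mean ȳ = (18 + 17 + 14 + 11 + 12 + 17 + 21)/7 = 15.7143
Deviations from mean: 2.2857, 1.2857, -1.7143, -4.7143, -3.7143, 1.2857, 5.2857
Numerator Σ_{t=1}^{6}(y_t−ȳ)(y_{t+1}−ȳ) = 28.3469
Denominator Σ(y_t−ȳ)² = 75.4286
r_1 = 28.3469 / 75.4286 = 0.376

0.376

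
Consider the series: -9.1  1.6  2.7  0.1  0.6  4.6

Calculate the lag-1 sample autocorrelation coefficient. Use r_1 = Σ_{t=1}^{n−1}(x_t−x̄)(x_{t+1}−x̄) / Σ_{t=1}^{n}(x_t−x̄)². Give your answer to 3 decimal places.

-0.066

Mean x̄ = (-9.1 + 1.6 + 2.7 + 0.1 + 0.6 + 4.6)/6 = 0.0833
Deviations from mean: -9.1833, 1.5167, 2.6167, 0.0167, 0.5167, 4.5167
Numerator Σ_{t=1}^{5}(x_t−x̄)(x_{t+1}−x̄) = -7.5736
Denominator Σ(x_t−x̄)² = 114.1483
r_1 = -7.5736 / 114.1483 = -0.066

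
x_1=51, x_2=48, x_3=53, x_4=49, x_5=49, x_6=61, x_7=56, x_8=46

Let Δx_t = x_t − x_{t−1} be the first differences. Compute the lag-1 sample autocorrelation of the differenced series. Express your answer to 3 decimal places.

-0.126

First differences Δx: -3, 5, -4, 0, 12, -5, -10
Mean of differences = -0.7143
Numerator Σ(Δx_t−Δx̄)(Δx_{t+1}−Δx̄) = -39.7959
Denominator Σ(Δx_t−Δx̄)² = 315.4286
r_1(Δx) = -39.7959 / 315.4286 = -0.126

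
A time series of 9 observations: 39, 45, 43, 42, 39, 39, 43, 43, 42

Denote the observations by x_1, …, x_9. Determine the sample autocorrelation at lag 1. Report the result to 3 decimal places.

Mean x̄ = (39 + 45 + 43 + 42 + 39 + 39 + 43 + 43 + 42)/9 = 41.6667
Numerator Σ_{t=1}^{8}(x_t−x̄)(x_{t+1}−x̄) = 0.8889
Denominator Σ(x_t−x̄)² = 38.0000
r_1 = 0.8889 / 38.0000 = 0.023

0.023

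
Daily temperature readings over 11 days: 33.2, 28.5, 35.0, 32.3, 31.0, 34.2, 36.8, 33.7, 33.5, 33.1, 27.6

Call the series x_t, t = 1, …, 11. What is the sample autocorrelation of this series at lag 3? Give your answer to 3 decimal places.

0.070

Mean x̄ = (33.2 + 28.5 + 35.0 + 32.3 + 31.0 + 34.2 + 36.8 + 33.7 + 33.5 + 33.1 + 27.6)/11 = 32.6273
Numerator Σ_{t=1}^{8}(x_t−x̄)(x_{t+3}−x̄) = 5.1014
Denominator Σ(x_t−x̄)² = 73.0418
r_3 = 5.1014 / 73.0418 = 0.070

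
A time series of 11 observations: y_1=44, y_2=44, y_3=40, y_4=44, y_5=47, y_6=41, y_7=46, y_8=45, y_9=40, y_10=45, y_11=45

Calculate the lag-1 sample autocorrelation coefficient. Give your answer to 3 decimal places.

Mean ȳ = (44 + 44 + 40 + 44 + 47 + 41 + 46 + 45 + 40 + 45 + 45)/11 = 43.7273
Numerator Σ_{t=1}^{10}(y_t−ȳ)(y_{t+1}−ȳ) = -21.1653
Denominator Σ(y_t−ȳ)² = 56.1818
r_1 = -21.1653 / 56.1818 = -0.377

-0.377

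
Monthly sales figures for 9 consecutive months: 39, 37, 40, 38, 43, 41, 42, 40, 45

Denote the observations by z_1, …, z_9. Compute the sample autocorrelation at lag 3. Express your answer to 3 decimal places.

Mean z̄ = (39 + 37 + 40 + 38 + 43 + 41 + 42 + 40 + 45)/9 = 40.5556
Numerator Σ_{t=1}^{6}(z_t−z̄)(z_{t+3}−z̄) = -8.0370
Denominator Σ(z_t−z̄)² = 50.2222
r_3 = -8.0370 / 50.2222 = -0.160

-0.160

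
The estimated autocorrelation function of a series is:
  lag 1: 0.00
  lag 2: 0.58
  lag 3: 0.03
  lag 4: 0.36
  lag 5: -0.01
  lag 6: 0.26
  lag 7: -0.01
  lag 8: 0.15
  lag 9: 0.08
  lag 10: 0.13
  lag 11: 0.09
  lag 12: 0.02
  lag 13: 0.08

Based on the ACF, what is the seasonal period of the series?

2

The largest autocorrelation is r_2 = 0.58, with weaker echoes at lags 4 (0.36), 6 (0.26) and 8 (0.15); the remaining lags stay at or below 0.13.
The dominant spike at lag 2 indicates a seasonal period of 2.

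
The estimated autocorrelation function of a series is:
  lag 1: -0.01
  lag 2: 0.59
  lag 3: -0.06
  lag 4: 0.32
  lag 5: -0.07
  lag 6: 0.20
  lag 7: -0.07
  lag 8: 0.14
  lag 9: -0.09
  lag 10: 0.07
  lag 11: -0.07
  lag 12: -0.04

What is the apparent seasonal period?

The largest autocorrelation is r_2 = 0.59, with weaker echoes at lags 4 (0.32) and 6 (0.20); the remaining lags stay at or below 0.14.
The dominant spike at lag 2 indicates a seasonal period of 2.

2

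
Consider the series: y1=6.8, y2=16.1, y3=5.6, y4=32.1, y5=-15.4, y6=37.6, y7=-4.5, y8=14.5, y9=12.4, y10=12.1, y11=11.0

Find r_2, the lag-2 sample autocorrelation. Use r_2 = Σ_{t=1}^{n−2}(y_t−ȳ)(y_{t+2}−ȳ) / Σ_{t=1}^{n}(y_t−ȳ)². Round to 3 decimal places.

Mean ȳ = (6.8 + 16.1 + 5.6 + 32.1 − 15.4 + 37.6 − 4.5 + 14.5 + 12.4 + 12.1 + 11.0)/11 = 11.6636
Numerator Σ_{t=1}^{9}(y_t−ȳ)(y_{t+2}−ȳ) = 1314.1619
Denominator Σ(y_t−ȳ)² = 2173.3655
r_2 = 1314.1619 / 2173.3655 = 0.605

0.605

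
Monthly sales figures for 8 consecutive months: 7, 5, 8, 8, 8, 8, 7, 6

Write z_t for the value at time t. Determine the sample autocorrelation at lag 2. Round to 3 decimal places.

-0.173

Mean z̄ = (7 + 5 + 8 + 8 + 8 + 8 + 7 + 6)/8 = 7.1250
Deviations from mean: -0.1250, -2.1250, 0.8750, 0.8750, 0.8750, 0.8750, -0.1250, -1.1250
Σ(z_t−z̄)(z_{t+2}−z̄) = (-0.1094) + (-1.8594) + (0.7656) + (0.7656) + (-0.1094) + (-0.9844) = -1.5313
Denominator Σ(z_t−z̄)² = 8.8750
r_2 = -1.5313 / 8.8750 = -0.173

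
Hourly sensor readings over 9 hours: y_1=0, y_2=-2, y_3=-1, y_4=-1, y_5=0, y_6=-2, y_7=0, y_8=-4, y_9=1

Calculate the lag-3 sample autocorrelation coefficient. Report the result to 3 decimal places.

Mean ȳ = (0 − 2 − 1 − 1 + 0 − 2 + 0 − 4 + 1)/9 = -1.0000
Numerator Σ_{t=1}^{6}(y_t−ȳ)(y_{t+3}−ȳ) = -6.0000
Denominator Σ(y_t−ȳ)² = 18.0000
r_3 = -6.0000 / 18.0000 = -0.333

-0.333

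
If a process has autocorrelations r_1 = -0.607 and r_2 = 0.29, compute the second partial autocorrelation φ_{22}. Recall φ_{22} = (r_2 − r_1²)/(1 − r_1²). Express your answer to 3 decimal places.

φ_{22} = (r_2 − r_1²) / (1 − r_1²)
r_1² = (-0.607)² = 0.368449
Numerator = 0.29 − 0.3684 = -0.0784; denominator = 1 − 0.3684 = 0.6316
φ_{22} = -0.0784 / 0.6316 = -0.124

-0.124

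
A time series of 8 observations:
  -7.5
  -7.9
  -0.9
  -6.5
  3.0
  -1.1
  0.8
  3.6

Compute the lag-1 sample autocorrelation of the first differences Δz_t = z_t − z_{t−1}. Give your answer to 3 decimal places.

First differences Δz: -0.4, 7.0, -5.6, 9.5, -4.1, 1.9, 2.8
Mean of differences = 1.5857
Numerator Σ(Δz_t−Δz̄)(Δz_{t+1}−Δz̄) = -152.9302
Denominator Σ(Δz_t−Δz̄)² = 181.4286
r_1(Δz) = -152.9302 / 181.4286 = -0.843

-0.843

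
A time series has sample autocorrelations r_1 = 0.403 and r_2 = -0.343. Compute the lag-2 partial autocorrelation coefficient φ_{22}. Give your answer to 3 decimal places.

φ_{22} = (r_2 − r_1²) / (1 − r_1²)
r_1² = (0.403)² = 0.162409
Numerator = -0.343 − 0.1624 = -0.5054; denominator = 1 − 0.1624 = 0.8376
φ_{22} = -0.5054 / 0.8376 = -0.603

-0.603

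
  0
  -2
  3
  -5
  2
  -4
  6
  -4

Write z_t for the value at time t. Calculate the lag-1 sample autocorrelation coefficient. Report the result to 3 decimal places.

Mean z̄ = (0 − 2 + 3 − 5 + 2 − 4 + 6 − 4)/8 = -0.5000
Deviations from mean: 0.5000, -1.5000, 3.5000, -4.5000, 2.5000, -3.5000, 6.5000, -3.5000
Numerator Σ_{t=1}^{7}(z_t−z̄)(z_{t+1}−z̄) = -87.2500
Denominator Σ(z_t−z̄)² = 108.0000
r_1 = -87.2500 / 108.0000 = -0.808

-0.808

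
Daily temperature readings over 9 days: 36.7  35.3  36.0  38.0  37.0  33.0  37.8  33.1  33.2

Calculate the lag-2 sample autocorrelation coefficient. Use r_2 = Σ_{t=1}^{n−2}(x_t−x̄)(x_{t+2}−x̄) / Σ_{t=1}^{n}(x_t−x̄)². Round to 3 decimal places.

-0.047

Mean x̄ = (36.7 + 35.3 + 36.0 + 38.0 + 37.0 + 33.0 + 37.8 + 33.1 + 33.2)/9 = 35.5667
Numerator Σ_{t=1}^{7}(x_t−x̄)(x_{t+2}−x̄) = -1.5356
Denominator Σ(x_t−x̄)² = 32.7800
r_2 = -1.5356 / 32.7800 = -0.047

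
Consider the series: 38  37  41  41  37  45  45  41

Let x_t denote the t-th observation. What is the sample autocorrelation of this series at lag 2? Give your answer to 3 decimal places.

Mean x̄ = (38 + 37 + 41 + 41 + 37 + 45 + 45 + 41)/8 = 40.6250
Deviations from mean: -2.6250, -3.6250, 0.3750, 0.3750, -3.6250, 4.3750, 4.3750, 0.3750
Σ(x_t−x̄)(x_{t+2}−x̄) = (-0.9844) + (-1.3594) + (-1.3594) + (1.6406) + (-15.8594) + (1.6406) = -16.2813
Denominator Σ(x_t−x̄)² = 71.8750
r_2 = -16.2813 / 71.8750 = -0.227

-0.227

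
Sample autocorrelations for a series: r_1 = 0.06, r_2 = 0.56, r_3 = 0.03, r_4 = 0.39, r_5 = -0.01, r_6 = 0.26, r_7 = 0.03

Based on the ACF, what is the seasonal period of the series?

The largest autocorrelation is r_2 = 0.56, with weaker echoes at lags 4 (0.39) and 6 (0.26); the remaining lags stay at or below 0.06.
The dominant spike at lag 2 indicates a seasonal period of 2.

2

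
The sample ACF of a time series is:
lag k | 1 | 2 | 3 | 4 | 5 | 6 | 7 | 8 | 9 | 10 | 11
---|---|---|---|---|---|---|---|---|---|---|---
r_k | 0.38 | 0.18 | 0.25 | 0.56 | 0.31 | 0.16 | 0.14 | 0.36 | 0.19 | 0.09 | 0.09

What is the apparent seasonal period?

4

The largest autocorrelation is r_4 = 0.56; the remaining lags stay at or below 0.38. The elevated value at lag 1 (0.38), dropping to 0.18 at lag 2, reflects decaying short-term dependence rather than seasonality.
The dominant spike at lag 4 indicates a seasonal period of 4.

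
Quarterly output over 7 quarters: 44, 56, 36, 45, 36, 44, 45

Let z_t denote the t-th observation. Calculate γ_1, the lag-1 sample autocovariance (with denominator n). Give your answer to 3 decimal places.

Mean z̄ = (44 + 56 + 36 + 45 + 36 + 44 + 45)/7 = 43.7143
Deviations: 0.2857, 12.2857, -7.7143, 1.2857, -7.7143, 0.2857, 1.2857
Σ_{t=1}^{6}(z_t−z̄)(z_{t+1}−z̄) = -112.9388
γ_1 = -112.9388 / 7 = -16.134

-16.134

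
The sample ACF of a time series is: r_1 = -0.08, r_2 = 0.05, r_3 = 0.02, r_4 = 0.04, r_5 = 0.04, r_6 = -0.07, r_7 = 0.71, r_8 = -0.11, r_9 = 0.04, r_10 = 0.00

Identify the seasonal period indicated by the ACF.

7

The largest autocorrelation is r_7 = 0.71; the remaining lags stay at or below 0.05.
The dominant spike at lag 7 indicates a seasonal period of 7.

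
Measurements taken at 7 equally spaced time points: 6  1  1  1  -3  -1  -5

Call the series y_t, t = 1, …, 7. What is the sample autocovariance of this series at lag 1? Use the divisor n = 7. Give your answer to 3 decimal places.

1.857

Mean ȳ = (6 + 1 + 1 + 1 − 3 − 1 − 5)/7 = 0.0000
Σ_{t=1}^{6}(y_t−ȳ)(y_{t+1}−ȳ) = 13.0000
γ_1 = 13.0000 / 7 = 1.857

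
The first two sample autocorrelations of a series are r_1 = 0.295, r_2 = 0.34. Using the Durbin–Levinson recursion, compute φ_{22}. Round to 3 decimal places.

0.277

φ_{22} = (r_2 − r_1²) / (1 − r_1²)
r_1² = (0.295)² = 0.087025
Numerator = 0.34 − 0.0870 = 0.2530; denominator = 1 − 0.0870 = 0.9130
φ_{22} = 0.2530 / 0.9130 = 0.277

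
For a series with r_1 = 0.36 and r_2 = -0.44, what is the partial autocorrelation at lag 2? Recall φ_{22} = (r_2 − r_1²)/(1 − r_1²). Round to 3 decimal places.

-0.654

φ_{22} = (r_2 − r_1²) / (1 − r_1²)
r_1² = (0.36)² = 0.1296
Numerator = -0.44 − 0.1296 = -0.5696; denominator = 1 − 0.1296 = 0.8704
φ_{22} = -0.5696 / 0.8704 = -0.654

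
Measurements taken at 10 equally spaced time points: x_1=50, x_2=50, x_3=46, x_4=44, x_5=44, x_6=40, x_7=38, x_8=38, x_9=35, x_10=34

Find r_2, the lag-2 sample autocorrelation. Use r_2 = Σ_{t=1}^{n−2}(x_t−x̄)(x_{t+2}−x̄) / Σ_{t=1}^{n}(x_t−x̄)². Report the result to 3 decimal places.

Mean x̄ = (50 + 50 + 46 + 44 + 44 + 40 + 38 + 38 + 35 + 34)/10 = 41.9000
Numerator Σ_{t=1}^{8}(x_t−x̄)(x_{t+2}−x̄) = 111.7800
Denominator Σ(x_t−x̄)² = 300.9000
r_2 = 111.7800 / 300.9000 = 0.371

0.371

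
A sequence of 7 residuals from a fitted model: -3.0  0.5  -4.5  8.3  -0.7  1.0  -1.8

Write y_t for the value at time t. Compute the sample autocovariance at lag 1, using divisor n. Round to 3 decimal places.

Mean ȳ = (-3.0 + 0.5 − 4.5 + 8.3 − 0.7 + 1.0 − 1.8)/7 = -0.0286
Σ_{t=1}^{6}(y_t−ȳ)(y_{t+1}−ȳ) = -49.2794
γ_1 = -49.2794 / 7 = -7.040

-7.040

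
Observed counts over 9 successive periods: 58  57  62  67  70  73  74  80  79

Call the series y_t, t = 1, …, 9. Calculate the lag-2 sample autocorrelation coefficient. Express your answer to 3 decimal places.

Mean ȳ = (58 + 57 + 62 + 67 + 70 + 73 + 74 + 80 + 79)/9 = 68.8889
Numerator Σ_{t=1}^{7}(y_t−ȳ)(y_{t+2}−ȳ) = 185.0864
Denominator Σ(y_t−ȳ)² = 580.8889
r_2 = 185.0864 / 580.8889 = 0.319

0.319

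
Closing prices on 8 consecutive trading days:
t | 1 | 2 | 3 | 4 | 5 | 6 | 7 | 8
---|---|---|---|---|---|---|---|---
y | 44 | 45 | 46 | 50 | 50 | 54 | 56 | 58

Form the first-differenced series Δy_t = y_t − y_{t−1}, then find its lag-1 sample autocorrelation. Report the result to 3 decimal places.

-0.643

First differences Δy: 1, 1, 4, 0, 4, 2, 2
Mean of differences = 2.0000
Numerator Σ(Δy_t−Δȳ)(Δy_{t+1}−Δȳ) = -9.0000
Denominator Σ(Δy_t−Δȳ)² = 14.0000
r_1(Δy) = -9.0000 / 14.0000 = -0.643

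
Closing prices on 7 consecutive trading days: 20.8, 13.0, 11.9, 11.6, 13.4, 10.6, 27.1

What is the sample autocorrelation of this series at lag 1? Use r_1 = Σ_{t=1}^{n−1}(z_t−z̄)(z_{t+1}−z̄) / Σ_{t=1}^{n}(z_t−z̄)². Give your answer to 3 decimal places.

-0.128

Mean z̄ = (20.8 + 13.0 + 11.9 + 11.6 + 13.4 + 10.6 + 27.1)/7 = 15.4857
Deviations from mean: 5.3143, -2.4857, -3.5857, -3.8857, -2.0857, -4.8857, 11.6143
Σ(z_t−z̄)(z_{t+1}−z̄) = (-13.2098) + (8.9131) + (13.9331) + (8.1045) + (10.1902) + (-56.7441) = -28.8131
Denominator Σ(z_t−z̄)² = 225.4886
r_1 = -28.8131 / 225.4886 = -0.128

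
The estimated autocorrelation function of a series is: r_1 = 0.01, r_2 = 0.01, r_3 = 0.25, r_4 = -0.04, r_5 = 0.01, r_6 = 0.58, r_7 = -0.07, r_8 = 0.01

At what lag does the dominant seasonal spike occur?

The largest autocorrelation is r_6 = 0.58; the remaining lags stay at or below 0.25.
The dominant spike at lag 6 indicates a seasonal period of 6.

6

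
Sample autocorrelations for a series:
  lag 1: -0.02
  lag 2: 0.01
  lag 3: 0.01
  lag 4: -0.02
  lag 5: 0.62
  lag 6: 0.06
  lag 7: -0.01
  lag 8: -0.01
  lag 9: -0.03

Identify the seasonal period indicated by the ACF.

5

The largest autocorrelation is r_5 = 0.62; the remaining lags stay at or below 0.06.
The dominant spike at lag 5 indicates a seasonal period of 5.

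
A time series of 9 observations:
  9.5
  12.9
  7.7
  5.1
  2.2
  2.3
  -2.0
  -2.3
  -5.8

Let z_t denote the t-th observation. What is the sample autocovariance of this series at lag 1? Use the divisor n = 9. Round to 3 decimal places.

Mean z̄ = (9.5 + 12.9 + 7.7 + 5.1 + 2.2 + 2.3 − 2.0 − 2.3 − 5.8)/9 = 3.2889
Σ_{t=1}^{8}(z_t−z̄)(z_{t+1}−z̄) = 194.7710
γ_1 = 194.7710 / 9 = 21.641

21.641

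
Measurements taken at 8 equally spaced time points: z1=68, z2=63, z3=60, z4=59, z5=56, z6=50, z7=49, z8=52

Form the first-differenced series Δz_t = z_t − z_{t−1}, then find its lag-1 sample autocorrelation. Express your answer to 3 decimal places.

0.089

First differences Δz: -5, -3, -1, -3, -6, -1, 3
Mean of differences = -2.2857
Numerator Σ(Δz_t−Δz̄)(Δz_{t+1}−Δz̄) = 4.7755
Denominator Σ(Δz_t−Δz̄)² = 53.4286
r_1(Δz) = 4.7755 / 53.4286 = 0.089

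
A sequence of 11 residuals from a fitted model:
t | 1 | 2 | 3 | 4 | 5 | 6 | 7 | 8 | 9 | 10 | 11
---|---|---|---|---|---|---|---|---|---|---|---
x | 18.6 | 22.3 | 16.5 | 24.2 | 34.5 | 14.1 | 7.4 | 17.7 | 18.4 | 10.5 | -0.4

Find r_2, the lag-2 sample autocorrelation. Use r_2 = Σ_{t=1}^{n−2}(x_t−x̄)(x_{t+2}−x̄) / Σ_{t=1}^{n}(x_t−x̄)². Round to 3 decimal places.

-0.240

Mean x̄ = (18.6 + 22.3 + 16.5 + 24.2 + 34.5 + 14.1 + 7.4 + 17.7 + 18.4 + 10.5 − 0.4)/11 = 16.7091
Numerator Σ_{t=1}^{9}(x_t−x̄)(x_{t+2}−x̄) = -200.8047
Denominator Σ(x_t−x̄)² = 836.0891
r_2 = -200.8047 / 836.0891 = -0.240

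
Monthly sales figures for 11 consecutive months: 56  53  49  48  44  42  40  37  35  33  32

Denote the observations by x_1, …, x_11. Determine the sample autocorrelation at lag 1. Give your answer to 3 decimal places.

Mean x̄ = (56 + 53 + 49 + 48 + 44 + 42 + 40 + 37 + 35 + 33 + 32)/11 = 42.6364
Numerator Σ_{t=1}^{10}(x_t−x̄)(x_{t+1}−x̄) = 480.6860
Denominator Σ(x_t−x̄)² = 660.5455
r_1 = 480.6860 / 660.5455 = 0.728

0.728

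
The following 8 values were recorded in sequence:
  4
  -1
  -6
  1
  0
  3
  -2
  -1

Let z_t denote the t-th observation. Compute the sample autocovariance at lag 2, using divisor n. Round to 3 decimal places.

Mean z̄ = (4 − 1 − 6 + 1 + 0 + 3 − 2 − 1)/8 = -0.2500
Deviations: 4.2500, -0.7500, -5.7500, 1.2500, 0.2500, 3.2500, -1.7500, -0.7500
Σ_{t=1}^{6}(z_t−z̄)(z_{t+2}−z̄) = -25.6250
γ_2 = -25.6250 / 8 = -3.203

-3.203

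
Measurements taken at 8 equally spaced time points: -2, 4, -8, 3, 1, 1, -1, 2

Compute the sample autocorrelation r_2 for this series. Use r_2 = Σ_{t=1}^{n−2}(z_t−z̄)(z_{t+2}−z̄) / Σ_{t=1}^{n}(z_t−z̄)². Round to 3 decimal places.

Mean z̄ = (-2 + 4 − 8 + 3 + 1 + 1 − 1 + 2)/8 = 0.0000
Deviations from mean: -2.0000, 4.0000, -8.0000, 3.0000, 1.0000, 1.0000, -1.0000, 2.0000
Numerator Σ_{t=1}^{6}(z_t−z̄)(z_{t+2}−z̄) = 24.0000
Denominator Σ(z_t−z̄)² = 100.0000
r_2 = 24.0000 / 100.0000 = 0.240

0.240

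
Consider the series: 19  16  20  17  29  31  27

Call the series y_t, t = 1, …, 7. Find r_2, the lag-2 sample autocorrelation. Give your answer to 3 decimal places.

Mean ȳ = (19 + 16 + 20 + 17 + 29 + 31 + 27)/7 = 22.7143
Deviations from mean: -3.7143, -6.7143, -2.7143, -5.7143, 6.2857, 8.2857, 4.2857
Numerator Σ_{t=1}^{5}(y_t−ȳ)(y_{t+2}−ȳ) = 10.9796
Denominator Σ(y_t−ȳ)² = 225.4286
r_2 = 10.9796 / 225.4286 = 0.049

0.049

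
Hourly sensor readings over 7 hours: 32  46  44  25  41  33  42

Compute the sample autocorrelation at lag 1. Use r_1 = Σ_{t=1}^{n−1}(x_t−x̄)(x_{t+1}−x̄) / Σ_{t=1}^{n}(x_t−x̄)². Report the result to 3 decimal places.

-0.431

Mean x̄ = (32 + 46 + 44 + 25 + 41 + 33 + 42)/7 = 37.5714
Deviations from mean: -5.5714, 8.4286, 6.4286, -12.5714, 3.4286, -4.5714, 4.4286
Numerator Σ_{t=1}^{6}(x_t−x̄)(x_{t+1}−x̄) = -152.6122
Denominator Σ(x_t−x̄)² = 353.7143
r_1 = -152.6122 / 353.7143 = -0.431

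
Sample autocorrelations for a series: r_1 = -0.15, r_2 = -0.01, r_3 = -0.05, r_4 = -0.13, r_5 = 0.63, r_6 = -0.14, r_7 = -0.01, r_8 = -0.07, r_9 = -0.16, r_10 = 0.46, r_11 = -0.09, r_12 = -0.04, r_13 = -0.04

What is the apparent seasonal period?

The largest autocorrelation is r_5 = 0.63, with a weaker echo at lag 10 (0.46); the remaining lags stay at or below -0.01.
The dominant spike at lag 5 indicates a seasonal period of 5.

5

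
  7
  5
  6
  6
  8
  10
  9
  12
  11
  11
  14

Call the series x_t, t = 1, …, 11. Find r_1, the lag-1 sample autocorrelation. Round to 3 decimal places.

Mean x̄ = (7 + 5 + 6 + 6 + 8 + 10 + 9 + 12 + 11 + 11 + 14)/11 = 9.0000
Numerator Σ_{t=1}^{10}(x_t−x̄)(x_{t+1}−x̄) = 51.0000
Denominator Σ(x_t−x̄)² = 82.0000
r_1 = 51.0000 / 82.0000 = 0.622

0.622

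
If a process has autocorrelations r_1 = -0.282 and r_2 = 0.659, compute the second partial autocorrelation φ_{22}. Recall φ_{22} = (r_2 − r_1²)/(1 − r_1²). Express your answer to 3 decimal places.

φ_{22} = (r_2 − r_1²) / (1 − r_1²)
r_1² = (-0.282)² = 0.079524
Numerator = 0.659 − 0.0795 = 0.5795; denominator = 1 − 0.0795 = 0.9205
φ_{22} = 0.5795 / 0.9205 = 0.630

0.630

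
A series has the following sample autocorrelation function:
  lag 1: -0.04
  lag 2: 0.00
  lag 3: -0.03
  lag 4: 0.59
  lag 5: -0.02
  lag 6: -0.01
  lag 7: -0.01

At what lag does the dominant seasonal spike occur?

4

The largest autocorrelation is r_4 = 0.59; the remaining lags stay at or below 0.00.
The dominant spike at lag 4 indicates a seasonal period of 4.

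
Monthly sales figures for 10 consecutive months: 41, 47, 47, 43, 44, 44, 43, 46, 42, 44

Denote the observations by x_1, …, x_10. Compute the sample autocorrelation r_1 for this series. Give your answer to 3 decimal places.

Mean x̄ = (41 + 47 + 47 + 43 + 44 + 44 + 43 + 46 + 42 + 44)/10 = 44.1000
Numerator Σ_{t=1}^{9}(x_t−x̄)(x_{t+1}−x̄) = -9.4100
Denominator Σ(x_t−x̄)² = 36.9000
r_1 = -9.4100 / 36.9000 = -0.255

-0.255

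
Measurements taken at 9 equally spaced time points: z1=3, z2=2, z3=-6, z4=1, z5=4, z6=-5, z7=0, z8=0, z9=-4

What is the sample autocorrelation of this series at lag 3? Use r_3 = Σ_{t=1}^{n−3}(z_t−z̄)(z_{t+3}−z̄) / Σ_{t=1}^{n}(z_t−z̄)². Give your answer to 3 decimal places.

0.576

Mean z̄ = (3 + 2 − 6 + 1 + 4 − 5 + 0 + 0 − 4)/9 = -0.5556
Σ(z_t−z̄)(z_{t+3}−z̄) = (5.5309) + (11.6420) + (24.1975) + (0.8642) + (2.5309) + (15.3086) = 60.0741
Denominator Σ(z_t−z̄)² = 104.2222
r_3 = 60.0741 / 104.2222 = 0.576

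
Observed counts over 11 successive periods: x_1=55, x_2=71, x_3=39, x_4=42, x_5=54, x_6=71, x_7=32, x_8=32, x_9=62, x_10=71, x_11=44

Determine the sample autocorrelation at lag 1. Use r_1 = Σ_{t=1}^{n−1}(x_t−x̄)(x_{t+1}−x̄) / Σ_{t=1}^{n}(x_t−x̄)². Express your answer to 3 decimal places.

-0.079

Mean x̄ = (55 + 71 + 39 + 42 + 54 + 71 + 32 + 32 + 62 + 71 + 44)/11 = 52.0909
Numerator Σ_{t=1}^{10}(x_t−x̄)(x_{t+1}−x̄) = -184.5537
Denominator Σ(x_t−x̄)² = 2328.9091
r_1 = -184.5537 / 2328.9091 = -0.079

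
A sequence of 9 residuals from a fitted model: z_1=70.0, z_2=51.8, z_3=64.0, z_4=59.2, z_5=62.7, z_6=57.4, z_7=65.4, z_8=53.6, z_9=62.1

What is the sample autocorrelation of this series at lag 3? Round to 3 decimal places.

-0.256

Mean z̄ = (70.0 + 51.8 + 64.0 + 59.2 + 62.7 + 57.4 + 65.4 + 53.6 + 62.1)/9 = 60.6889
Σ(z_t−z̄)(z_{t+3}−z̄) = (-13.8632) + (-17.8765) + (-10.8899) + (-7.0143) + (-14.2565) + (-4.6410) = -68.5415
Denominator Σ(z_t−z̄)² = 268.1889
r_3 = -68.5415 / 268.1889 = -0.256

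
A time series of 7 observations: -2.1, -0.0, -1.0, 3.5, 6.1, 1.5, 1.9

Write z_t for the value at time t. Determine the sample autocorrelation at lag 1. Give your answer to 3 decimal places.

0.290

Mean z̄ = (-2.1 − 0.0 − 1.0 + 3.5 + 6.1 + 1.5 + 1.9)/7 = 1.4143
Deviations from mean: -3.5143, -1.4143, -2.4143, 2.0857, 4.6857, 0.0857, 0.4857
Numerator Σ_{t=1}^{6}(z_t−z̄)(z_{t+1}−z̄) = 13.5655
Denominator Σ(z_t−z̄)² = 46.7286
r_1 = 13.5655 / 46.7286 = 0.290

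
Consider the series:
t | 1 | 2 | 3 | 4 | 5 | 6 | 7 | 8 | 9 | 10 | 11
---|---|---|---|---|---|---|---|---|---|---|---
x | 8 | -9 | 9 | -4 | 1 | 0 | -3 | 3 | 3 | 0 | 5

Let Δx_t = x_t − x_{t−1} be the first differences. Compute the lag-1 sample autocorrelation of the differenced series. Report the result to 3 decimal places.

-0.719

First differences Δx: -17, 18, -13, 5, -1, -3, 6, 0, -3, 5
Mean of differences = -0.3000
Numerator Σ(Δx_t−Δx̄)(Δx_{t+1}−Δx̄) = -637.3900
Denominator Σ(Δx_t−Δx̄)² = 886.1000
r_1(Δx) = -637.3900 / 886.1000 = -0.719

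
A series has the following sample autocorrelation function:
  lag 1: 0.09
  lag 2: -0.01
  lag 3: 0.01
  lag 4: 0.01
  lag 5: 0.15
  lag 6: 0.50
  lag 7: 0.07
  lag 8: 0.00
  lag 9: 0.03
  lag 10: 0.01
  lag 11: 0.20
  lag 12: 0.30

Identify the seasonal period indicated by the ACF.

The largest autocorrelation is r_6 = 0.50, with a weaker echo at lag 12 (0.30); the remaining lags stay at or below 0.20.
The dominant spike at lag 6 indicates a seasonal period of 6.

6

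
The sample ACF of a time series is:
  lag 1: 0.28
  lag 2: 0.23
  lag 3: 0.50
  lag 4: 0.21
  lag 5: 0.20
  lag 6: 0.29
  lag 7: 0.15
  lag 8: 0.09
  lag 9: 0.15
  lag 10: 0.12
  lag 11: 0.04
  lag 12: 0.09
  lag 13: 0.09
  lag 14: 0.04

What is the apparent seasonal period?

3

The largest autocorrelation is r_3 = 0.50, with a weaker echo at lag 6 (0.29); the remaining lags stay at or below 0.28. The elevated value at lag 1 (0.28), dropping to 0.23 at lag 2, reflects decaying short-term dependence rather than seasonality.
The dominant spike at lag 3 indicates a seasonal period of 3.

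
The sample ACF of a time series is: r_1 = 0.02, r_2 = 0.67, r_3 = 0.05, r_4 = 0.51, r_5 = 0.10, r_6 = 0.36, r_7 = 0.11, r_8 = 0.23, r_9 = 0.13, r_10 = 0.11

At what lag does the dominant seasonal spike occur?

2

The largest autocorrelation is r_2 = 0.67, with weaker echoes at lags 4 (0.51), 6 (0.36) and 8 (0.23); the remaining lags stay at or below 0.13.
The dominant spike at lag 2 indicates a seasonal period of 2.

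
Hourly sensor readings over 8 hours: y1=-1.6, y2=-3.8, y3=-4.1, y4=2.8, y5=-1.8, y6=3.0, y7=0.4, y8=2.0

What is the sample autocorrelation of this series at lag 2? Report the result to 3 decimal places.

0.293

Mean ȳ = (-1.6 − 3.8 − 4.1 + 2.8 − 1.8 + 3.0 + 0.4 + 2.0)/8 = -0.3875
Deviations from mean: -1.2125, -3.4125, -3.7125, 3.1875, -1.4125, 3.3875, 0.7875, 2.3875
Σ(y_t−ȳ)(y_{t+2}−ȳ) = (4.5014) + (-10.8773) + (5.2439) + (10.7977) + (-1.1123) + (8.0877) = 16.6409
Denominator Σ(y_t−ȳ)² = 56.8488
r_2 = 16.6409 / 56.8488 = 0.293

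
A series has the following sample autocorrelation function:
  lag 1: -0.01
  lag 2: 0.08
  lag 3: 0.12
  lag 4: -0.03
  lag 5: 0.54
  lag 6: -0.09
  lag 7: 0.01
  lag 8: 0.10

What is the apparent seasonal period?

5

The largest autocorrelation is r_5 = 0.54; the remaining lags stay at or below 0.12.
The dominant spike at lag 5 indicates a seasonal period of 5.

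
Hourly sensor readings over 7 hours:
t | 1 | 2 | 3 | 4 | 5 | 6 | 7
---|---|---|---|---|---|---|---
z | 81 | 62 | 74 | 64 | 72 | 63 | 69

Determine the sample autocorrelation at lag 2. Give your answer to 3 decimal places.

Mean z̄ = (81 + 62 + 74 + 64 + 72 + 63 + 69)/7 = 69.2857
Numerator Σ_{t=1}^{5}(z_t−z̄)(z_{t+2}−z̄) = 138.9796
Denominator Σ(z_t−z̄)² = 287.4286
r_2 = 138.9796 / 287.4286 = 0.484

0.484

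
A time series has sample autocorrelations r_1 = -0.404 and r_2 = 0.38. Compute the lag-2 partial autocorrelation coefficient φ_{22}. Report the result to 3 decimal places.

0.259

φ_{22} = (r_2 − r_1²) / (1 − r_1²)
r_1² = (-0.404)² = 0.163216
Numerator = 0.38 − 0.1632 = 0.2168; denominator = 1 − 0.1632 = 0.8368
φ_{22} = 0.2168 / 0.8368 = 0.259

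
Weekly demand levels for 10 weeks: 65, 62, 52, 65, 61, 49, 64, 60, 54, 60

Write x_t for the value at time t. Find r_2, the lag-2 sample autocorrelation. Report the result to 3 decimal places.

Mean x̄ = (65 + 62 + 52 + 65 + 61 + 49 + 64 + 60 + 54 + 60)/10 = 59.2000
Numerator Σ_{t=1}^{8}(x_t−x̄)(x_{t+2}−x̄) = -121.4800
Denominator Σ(x_t−x̄)² = 285.6000
r_2 = -121.4800 / 285.6000 = -0.425

-0.425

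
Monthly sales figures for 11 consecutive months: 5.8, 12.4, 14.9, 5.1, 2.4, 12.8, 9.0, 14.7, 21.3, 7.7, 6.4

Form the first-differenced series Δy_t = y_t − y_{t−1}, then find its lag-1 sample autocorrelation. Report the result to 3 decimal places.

-0.195

First differences Δy: 6.6, 2.5, -9.8, -2.7, 10.4, -3.8, 5.7, 6.6, -13.6, -1.3
Mean of differences = 0.0600
Numerator Σ(Δy_t−Δȳ)(Δy_{t+1}−Δȳ) = -104.9816
Denominator Σ(Δy_t−Δȳ)² = 538.4040
r_1(Δy) = -104.9816 / 538.4040 = -0.195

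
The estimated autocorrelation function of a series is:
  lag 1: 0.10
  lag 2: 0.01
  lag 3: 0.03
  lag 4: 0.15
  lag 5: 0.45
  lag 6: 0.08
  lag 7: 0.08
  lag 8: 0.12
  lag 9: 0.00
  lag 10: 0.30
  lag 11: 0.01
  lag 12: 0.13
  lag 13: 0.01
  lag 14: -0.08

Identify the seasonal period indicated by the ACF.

The largest autocorrelation is r_5 = 0.45, with a weaker echo at lag 10 (0.30); the remaining lags stay at or below 0.15.
The dominant spike at lag 5 indicates a seasonal period of 5.

5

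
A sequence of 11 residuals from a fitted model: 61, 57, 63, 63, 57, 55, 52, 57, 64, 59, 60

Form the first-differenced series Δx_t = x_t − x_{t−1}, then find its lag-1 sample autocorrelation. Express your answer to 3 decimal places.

-0.128

First differences Δx: -4, 6, 0, -6, -2, -3, 5, 7, -5, 1
Mean of differences = -0.1000
Numerator Σ(Δx_t−Δx̄)(Δx_{t+1}−Δx̄) = -25.8100
Denominator Σ(Δx_t−Δx̄)² = 200.9000
r_1(Δx) = -25.8100 / 200.9000 = -0.128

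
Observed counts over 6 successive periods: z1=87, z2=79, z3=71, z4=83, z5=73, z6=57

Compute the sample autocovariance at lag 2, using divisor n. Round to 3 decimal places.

Mean z̄ = (87 + 79 + 71 + 83 + 73 + 57)/6 = 75.0000
Deviations: 12.0000, 4.0000, -4.0000, 8.0000, -2.0000, -18.0000
Σ_{t=1}^{4}(z_t−z̄)(z_{t+2}−z̄) = -152.0000
γ_2 = -152.0000 / 6 = -25.333

-25.333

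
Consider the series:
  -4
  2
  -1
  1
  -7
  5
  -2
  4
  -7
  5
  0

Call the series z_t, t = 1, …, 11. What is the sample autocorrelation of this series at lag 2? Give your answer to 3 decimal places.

Mean z̄ = (-4 + 2 − 1 + 1 − 7 + 5 − 2 + 4 − 7 + 5 + 0)/11 = -0.3636
Numerator Σ_{t=1}^{9}(z_t−z̄)(z_{t+2}−z̄) = 83.1901
Denominator Σ(z_t−z̄)² = 188.5455
r_2 = 83.1901 / 188.5455 = 0.441

0.441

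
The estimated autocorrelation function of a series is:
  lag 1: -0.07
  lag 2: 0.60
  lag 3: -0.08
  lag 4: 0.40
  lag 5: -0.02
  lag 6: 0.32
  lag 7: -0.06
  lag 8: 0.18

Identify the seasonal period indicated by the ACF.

The largest autocorrelation is r_2 = 0.60, with weaker echoes at lags 4 (0.40), 6 (0.32) and 8 (0.18); the remaining lags stay at or below -0.02.
The dominant spike at lag 2 indicates a seasonal period of 2.

2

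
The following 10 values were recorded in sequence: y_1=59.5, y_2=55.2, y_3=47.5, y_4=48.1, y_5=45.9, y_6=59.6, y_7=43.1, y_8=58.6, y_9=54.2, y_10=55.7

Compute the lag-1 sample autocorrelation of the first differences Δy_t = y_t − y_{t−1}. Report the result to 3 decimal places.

First differences Δy: -4.3, -7.7, 0.6, -2.2, 13.7, -16.5, 15.5, -4.4, 1.5
Mean of differences = -0.4222
Numerator Σ(Δy_t−Δȳ)(Δy_{t+1}−Δȳ) = -560.1705
Denominator Σ(Δy_t−Δȳ)² = 803.1756
r_1(Δy) = -560.1705 / 803.1756 = -0.697

-0.697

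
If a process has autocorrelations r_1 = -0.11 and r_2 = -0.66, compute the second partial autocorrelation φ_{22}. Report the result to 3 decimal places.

-0.680

φ_{22} = (r_2 − r_1²) / (1 − r_1²)
r_1² = (-0.11)² = 0.0121
Numerator = -0.66 − 0.0121 = -0.6721; denominator = 1 − 0.0121 = 0.9879
φ_{22} = -0.6721 / 0.9879 = -0.680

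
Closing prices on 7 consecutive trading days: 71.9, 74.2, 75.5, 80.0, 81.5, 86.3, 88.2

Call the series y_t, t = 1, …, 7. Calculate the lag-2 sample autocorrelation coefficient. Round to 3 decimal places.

Mean ȳ = (71.9 + 74.2 + 75.5 + 80.0 + 81.5 + 86.3 + 88.2)/7 = 79.6571
Deviations from mean: -7.7571, -5.4571, -4.1571, 0.3429, 1.8429, 6.6429, 8.5429
Numerator Σ_{t=1}^{5}(y_t−ȳ)(y_{t+2}−ȳ) = 40.7363
Denominator Σ(y_t−ȳ)² = 227.8571
r_2 = 40.7363 / 227.8571 = 0.179

0.179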